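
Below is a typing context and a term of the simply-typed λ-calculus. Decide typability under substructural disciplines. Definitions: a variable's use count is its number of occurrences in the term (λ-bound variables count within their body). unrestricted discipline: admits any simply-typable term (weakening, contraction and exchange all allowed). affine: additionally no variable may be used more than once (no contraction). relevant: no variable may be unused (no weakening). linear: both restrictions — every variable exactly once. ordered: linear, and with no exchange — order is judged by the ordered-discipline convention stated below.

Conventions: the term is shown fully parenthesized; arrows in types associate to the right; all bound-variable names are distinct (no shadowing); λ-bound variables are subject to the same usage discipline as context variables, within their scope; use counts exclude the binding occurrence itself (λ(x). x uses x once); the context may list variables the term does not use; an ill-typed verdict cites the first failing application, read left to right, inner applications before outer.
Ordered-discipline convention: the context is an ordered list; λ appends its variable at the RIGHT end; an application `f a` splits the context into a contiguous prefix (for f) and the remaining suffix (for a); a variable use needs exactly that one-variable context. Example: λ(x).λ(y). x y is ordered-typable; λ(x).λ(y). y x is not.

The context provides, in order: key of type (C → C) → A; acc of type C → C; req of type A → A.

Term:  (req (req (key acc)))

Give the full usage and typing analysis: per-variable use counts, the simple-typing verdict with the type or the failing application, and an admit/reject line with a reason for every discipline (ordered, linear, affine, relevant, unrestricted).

use counts: key: 1, acc: 1, req: 2
order of uses: req, req, key, acc
typing: well-typed — term : A
ordered ✗ (repeated use of req ×2)
linear ✗ (repeated use of req ×2)
affine ✗ (repeated use of req ×2)
relevant ✓ (every one of key, acc, req appears)
unrestricted ✓ (well-typed at A; no restrictions here)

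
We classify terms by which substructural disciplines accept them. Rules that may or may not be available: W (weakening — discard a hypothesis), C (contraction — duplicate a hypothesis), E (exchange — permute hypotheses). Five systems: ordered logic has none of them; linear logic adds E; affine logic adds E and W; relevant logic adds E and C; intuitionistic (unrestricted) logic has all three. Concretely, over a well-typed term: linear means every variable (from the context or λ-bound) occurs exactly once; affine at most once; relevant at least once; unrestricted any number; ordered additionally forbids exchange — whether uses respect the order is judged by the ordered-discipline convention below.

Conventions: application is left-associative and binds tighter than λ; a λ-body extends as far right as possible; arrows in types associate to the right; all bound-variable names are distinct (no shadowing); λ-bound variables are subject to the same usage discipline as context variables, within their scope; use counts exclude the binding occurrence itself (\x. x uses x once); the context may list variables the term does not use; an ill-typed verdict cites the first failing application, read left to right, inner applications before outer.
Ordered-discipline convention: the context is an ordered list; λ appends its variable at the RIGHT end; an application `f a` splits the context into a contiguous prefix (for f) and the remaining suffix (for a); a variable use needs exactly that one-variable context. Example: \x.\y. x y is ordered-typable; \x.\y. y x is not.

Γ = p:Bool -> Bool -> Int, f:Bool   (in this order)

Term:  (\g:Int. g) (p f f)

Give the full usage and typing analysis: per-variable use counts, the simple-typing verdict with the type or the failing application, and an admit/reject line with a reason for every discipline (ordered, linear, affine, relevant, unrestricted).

variable uses: p ×1, f ×2, g [bound] ×1
uses in reading order: g, p, f, f
typing: the term checks, with type Int
ordered ✗ (f ×2 used more than once (contraction))
linear ✗ (f ×2 used more than once (contraction))
affine ✗ (f ×2 used more than once (contraction))
relevant ✓ (at least one use each (p, f, g))
unrestricted ✓ (type-checks (Int) and nothing is barred)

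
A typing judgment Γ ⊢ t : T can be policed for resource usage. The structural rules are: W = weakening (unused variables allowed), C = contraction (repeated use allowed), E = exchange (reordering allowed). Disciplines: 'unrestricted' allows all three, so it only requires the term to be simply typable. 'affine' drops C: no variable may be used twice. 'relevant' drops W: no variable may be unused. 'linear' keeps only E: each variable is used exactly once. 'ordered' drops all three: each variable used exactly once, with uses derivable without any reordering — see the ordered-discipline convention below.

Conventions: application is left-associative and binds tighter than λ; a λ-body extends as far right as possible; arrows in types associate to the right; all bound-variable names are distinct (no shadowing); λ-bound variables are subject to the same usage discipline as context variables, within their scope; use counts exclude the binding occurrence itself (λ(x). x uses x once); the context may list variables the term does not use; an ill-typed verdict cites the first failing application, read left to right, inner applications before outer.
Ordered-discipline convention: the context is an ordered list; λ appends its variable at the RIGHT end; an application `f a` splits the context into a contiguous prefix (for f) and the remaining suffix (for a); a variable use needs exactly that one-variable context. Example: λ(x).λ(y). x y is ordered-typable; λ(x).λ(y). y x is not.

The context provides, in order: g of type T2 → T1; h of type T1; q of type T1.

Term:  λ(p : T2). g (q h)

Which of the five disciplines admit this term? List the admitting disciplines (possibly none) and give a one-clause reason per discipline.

accepted by: none
counts: g ×1; h ×1; q ×1; p [bound] ×0
use order (left to right): g, q, h
typing: ill-typed: non-function type T1 applied to an argument
ordered ✗ (not simply typable)
linear ✗ (fails simple typing)
affine ✗ (a type mismatch blocks all five)
relevant ✗ (the type mismatch rejects it)
unrestricted ✗ (not simply typable)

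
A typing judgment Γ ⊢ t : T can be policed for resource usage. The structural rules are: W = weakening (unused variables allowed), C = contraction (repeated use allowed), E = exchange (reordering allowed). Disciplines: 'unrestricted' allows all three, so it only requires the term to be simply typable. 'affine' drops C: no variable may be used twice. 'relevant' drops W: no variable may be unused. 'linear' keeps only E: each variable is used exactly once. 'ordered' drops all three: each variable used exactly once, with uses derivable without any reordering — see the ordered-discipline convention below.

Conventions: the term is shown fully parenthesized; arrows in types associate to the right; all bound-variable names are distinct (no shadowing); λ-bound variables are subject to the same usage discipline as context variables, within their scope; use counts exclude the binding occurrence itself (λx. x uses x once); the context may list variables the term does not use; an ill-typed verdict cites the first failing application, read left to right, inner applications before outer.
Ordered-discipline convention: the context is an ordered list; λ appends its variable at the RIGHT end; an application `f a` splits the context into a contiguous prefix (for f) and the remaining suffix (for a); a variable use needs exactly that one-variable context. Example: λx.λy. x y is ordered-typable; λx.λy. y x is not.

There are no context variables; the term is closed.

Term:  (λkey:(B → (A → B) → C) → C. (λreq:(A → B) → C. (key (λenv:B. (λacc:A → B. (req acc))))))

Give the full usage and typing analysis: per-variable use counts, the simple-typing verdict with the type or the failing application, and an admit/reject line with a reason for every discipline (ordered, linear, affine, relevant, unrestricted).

counts: key [bound] ×1, req [bound] ×1, env [bound] ×0, acc [bound] ×1
order of uses: key, req, acc
typing: well-typed — term : ((B → (A → B) → C) → C) → ((A → B) → C) → C
ordered: ✗, needs weakening: env unused
linear: ✗, needs weakening: env unused
affine: ✓, key, req, env, acc: no repeats, contraction unneeded
relevant: ✗, needs weakening: env unused
unrestricted: ✓, well-typed at ((B → (A → B) → C) → C) → ((A → B) → C) → C; no restrictions here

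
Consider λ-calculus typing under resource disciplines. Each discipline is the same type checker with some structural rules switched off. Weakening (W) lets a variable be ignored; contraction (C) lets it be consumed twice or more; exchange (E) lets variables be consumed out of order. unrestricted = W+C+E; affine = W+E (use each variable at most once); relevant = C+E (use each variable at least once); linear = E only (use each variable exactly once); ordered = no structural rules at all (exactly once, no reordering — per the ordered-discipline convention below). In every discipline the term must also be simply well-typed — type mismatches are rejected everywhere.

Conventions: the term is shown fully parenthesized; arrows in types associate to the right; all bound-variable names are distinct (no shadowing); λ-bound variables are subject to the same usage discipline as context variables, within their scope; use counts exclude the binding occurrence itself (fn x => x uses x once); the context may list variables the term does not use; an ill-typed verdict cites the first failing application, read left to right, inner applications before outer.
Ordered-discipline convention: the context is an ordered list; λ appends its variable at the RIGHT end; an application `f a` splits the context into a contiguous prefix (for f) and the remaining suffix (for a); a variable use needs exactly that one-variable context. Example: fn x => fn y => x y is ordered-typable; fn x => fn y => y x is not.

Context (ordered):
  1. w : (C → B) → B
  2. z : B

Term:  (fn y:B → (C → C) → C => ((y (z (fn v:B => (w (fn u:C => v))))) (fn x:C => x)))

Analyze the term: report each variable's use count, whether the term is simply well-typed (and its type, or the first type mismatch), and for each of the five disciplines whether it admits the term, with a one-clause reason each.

use counts: w=1, z=1, y (bound)=1, v (bound)=1, u (bound)=0, x (bound)=1
left-to-right use order: y, z, w, v, x
typing: ill-typed: non-function type B applied to an argument
ordered: ✗, fails simple typing
linear: ✗, a type mismatch blocks all five
affine: ✗, the type mismatch rejects it
relevant: ✗, not simply typable
unrestricted: ✗, fails simple typing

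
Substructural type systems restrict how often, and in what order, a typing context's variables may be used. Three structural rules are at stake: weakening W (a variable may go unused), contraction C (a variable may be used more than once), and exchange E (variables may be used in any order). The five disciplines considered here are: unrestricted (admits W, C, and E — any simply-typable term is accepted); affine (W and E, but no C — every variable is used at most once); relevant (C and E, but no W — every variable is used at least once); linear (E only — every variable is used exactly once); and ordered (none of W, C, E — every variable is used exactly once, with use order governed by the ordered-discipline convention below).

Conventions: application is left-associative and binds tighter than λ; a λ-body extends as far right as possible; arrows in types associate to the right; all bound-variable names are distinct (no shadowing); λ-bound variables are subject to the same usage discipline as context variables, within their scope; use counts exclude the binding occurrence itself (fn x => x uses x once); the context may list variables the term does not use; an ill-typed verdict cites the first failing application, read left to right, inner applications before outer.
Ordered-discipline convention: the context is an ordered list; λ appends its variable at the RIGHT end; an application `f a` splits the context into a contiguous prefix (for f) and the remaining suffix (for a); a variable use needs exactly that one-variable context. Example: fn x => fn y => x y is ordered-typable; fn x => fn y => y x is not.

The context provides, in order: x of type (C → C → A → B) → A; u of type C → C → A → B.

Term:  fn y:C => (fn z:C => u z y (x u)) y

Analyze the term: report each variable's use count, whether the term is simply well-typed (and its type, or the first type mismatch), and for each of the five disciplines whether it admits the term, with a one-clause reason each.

usage: x ×1; u ×2; y [bound] ×2; z [bound] ×1
use order (left to right): u, z, y, x, u, y
typing: the term checks, with type C → B
ordered: ✗, u ×2, y ×2 used more than once (contraction)
linear: ✗, u ×2, y ×2 used more than once (contraction)
affine: ✗, u ×2, y ×2 used more than once (contraction)
relevant: ✓, x, u, y, z: all used, weakening unneeded
unrestricted: ✓, well-typed at C → B; no restrictions here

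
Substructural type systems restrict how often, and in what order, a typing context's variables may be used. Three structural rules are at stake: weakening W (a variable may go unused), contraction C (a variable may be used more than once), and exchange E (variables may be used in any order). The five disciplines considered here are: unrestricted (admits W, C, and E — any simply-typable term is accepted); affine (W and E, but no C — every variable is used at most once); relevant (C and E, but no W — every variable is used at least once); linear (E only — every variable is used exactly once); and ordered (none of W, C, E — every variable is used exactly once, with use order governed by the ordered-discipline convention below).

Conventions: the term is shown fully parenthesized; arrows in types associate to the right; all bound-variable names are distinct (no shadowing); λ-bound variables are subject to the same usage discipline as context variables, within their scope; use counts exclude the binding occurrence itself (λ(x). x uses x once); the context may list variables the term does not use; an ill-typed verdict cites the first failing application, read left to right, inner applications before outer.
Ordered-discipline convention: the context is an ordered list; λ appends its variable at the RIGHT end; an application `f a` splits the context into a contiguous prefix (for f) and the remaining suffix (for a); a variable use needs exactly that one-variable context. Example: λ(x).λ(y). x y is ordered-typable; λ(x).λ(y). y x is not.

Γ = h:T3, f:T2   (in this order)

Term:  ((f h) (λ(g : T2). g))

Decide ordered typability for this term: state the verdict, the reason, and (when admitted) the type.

no — fails simple typing
counts: h ×1; f ×1; g (bound) ×1
uses in reading order: f, h, g
typing: ill-typed: non-function type T2 applied to an argument
summary: ordered ✗, linear ✗, affine ✗, relevant ✗, unrestricted ✗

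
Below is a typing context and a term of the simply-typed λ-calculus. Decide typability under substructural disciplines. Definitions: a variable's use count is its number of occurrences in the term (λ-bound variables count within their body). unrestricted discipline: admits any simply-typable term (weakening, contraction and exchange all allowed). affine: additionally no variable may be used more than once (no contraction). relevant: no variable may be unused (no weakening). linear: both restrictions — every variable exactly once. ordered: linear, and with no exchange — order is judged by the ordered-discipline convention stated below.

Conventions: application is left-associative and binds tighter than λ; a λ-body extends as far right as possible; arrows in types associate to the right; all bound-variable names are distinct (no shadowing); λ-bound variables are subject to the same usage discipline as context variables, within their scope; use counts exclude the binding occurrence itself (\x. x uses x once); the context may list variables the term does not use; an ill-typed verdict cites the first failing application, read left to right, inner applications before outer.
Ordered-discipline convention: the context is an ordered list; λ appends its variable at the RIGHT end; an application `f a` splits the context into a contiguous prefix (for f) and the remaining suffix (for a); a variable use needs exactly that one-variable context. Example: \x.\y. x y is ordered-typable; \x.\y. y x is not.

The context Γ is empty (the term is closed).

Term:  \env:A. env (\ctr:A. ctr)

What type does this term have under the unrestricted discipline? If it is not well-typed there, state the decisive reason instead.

not well-typed under unrestricted — the type mismatch rejects it
variable uses: env (bound): 1, ctr (bound): 1
uses in reading order: env, ctr
typing: ill-typed: applying a non-function (A)
all disciplines: ordered ✗; linear ✗; affine ✗; relevant ✗; unrestricted ✗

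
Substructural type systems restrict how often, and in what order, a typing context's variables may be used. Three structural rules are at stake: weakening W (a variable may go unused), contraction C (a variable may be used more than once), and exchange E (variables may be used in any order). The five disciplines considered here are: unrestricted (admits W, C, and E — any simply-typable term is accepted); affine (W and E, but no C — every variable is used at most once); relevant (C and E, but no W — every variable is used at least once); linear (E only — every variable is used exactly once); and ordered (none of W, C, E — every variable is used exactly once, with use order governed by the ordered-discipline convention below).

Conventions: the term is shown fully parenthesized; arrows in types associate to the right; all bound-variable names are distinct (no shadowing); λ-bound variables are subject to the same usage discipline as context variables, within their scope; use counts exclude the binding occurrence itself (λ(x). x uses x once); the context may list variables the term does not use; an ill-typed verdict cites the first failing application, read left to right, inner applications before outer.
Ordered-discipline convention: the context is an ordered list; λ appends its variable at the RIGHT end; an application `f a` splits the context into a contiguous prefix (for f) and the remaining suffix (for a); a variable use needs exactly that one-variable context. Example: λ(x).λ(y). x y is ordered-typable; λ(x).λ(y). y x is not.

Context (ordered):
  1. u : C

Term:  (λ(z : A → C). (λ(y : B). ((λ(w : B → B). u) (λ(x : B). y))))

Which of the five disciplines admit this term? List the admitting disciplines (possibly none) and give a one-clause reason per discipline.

accepted by: affine, unrestricted
variable uses: u=1; z (bound)=0; y (bound)=1; w (bound)=0; x (bound)=0
use order (left to right): u, y
typing: well-typed at (A → C) → B → C
ordered: ✗ — unused: z, w, x — weakening required
linear: ✗ — unused: z, w, x — weakening required
affine: ✓ — no duplicate uses among u, z, y, w, x
relevant: ✗ — unused: z, w, x — weakening required
unrestricted: ✓ — type-checks ((A → C) → B → C) and nothing is barred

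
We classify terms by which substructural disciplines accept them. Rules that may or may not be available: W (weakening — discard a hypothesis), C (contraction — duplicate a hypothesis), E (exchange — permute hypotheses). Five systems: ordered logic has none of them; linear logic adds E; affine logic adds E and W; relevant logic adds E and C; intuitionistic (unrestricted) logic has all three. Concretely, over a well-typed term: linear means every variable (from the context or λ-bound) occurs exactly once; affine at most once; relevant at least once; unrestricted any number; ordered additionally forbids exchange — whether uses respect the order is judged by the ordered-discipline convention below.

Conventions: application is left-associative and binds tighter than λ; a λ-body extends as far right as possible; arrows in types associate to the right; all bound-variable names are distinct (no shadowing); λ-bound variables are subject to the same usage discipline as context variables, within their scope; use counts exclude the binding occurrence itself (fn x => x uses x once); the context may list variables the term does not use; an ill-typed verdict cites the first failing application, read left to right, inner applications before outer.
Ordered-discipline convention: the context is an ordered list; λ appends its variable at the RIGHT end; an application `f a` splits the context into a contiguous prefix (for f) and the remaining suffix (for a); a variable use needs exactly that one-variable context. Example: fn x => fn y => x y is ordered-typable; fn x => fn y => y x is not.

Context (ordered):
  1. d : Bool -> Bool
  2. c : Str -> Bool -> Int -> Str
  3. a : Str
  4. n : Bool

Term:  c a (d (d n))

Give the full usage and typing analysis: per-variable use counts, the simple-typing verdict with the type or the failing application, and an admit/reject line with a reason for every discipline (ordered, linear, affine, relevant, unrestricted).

usage: d ×2; c ×1; a ×1; n ×1
use order (left to right): c, a, d, d, n
typing: well-typed — term : Int -> Str
ordered ✗ (repeated use of d ×2)
linear ✗ (repeated use of d ×2)
affine ✗ (repeated use of d ×2)
relevant ✓ (none of d, c, a, n goes unused)
unrestricted ✓ (typability at Int -> Str is all that's needed)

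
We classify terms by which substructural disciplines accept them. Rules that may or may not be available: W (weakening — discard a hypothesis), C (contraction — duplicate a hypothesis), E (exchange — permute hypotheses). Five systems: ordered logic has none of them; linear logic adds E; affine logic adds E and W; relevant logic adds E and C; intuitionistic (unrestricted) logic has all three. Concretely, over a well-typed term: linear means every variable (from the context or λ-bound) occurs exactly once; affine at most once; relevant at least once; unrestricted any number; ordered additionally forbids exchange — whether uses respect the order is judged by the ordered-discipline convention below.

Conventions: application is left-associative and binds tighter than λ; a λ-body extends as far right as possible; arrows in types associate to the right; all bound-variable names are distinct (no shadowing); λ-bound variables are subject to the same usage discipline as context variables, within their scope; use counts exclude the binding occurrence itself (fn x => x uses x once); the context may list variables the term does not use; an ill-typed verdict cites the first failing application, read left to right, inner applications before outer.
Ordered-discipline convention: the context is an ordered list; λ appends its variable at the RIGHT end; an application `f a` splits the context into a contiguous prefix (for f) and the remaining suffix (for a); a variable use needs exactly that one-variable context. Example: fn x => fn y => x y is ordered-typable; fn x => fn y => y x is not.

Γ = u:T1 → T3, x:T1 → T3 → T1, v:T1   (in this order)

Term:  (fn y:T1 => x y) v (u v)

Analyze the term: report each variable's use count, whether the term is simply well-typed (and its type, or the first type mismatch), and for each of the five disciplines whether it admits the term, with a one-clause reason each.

use counts: u ×1, x ×1, v ×2, y (λ-bound) ×1
order of uses: x, y, v, u, v
typing: well-typed — term : T1
ordered: ✗, needs contraction — v ×2
linear: ✗, needs contraction — v ×2
affine: ✗, needs contraction — v ×2
relevant: ✓, at least one use each (u, x, v, y)
unrestricted: ✓, simply typable at T1; W, C, E all held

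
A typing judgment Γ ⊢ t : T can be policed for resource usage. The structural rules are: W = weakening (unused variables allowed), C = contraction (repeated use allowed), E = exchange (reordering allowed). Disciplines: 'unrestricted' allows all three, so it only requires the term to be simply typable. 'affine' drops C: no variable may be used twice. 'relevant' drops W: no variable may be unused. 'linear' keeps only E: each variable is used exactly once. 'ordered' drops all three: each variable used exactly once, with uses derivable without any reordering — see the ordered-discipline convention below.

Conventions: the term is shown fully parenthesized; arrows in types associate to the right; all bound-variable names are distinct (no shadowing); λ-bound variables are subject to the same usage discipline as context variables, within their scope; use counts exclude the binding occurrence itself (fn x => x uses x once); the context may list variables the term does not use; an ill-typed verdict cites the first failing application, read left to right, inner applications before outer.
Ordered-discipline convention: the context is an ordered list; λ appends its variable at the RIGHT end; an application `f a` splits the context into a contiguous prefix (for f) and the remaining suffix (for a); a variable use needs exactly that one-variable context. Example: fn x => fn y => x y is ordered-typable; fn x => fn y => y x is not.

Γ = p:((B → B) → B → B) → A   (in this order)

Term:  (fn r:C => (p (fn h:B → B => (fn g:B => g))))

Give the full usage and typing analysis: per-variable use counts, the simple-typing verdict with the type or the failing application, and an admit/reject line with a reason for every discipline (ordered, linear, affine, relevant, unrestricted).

counts: p: 1×, r (λ-bound): 0×, h (λ-bound): 0×, g (λ-bound): 1×
uses in reading order: p, g
typing: ✓ — C → A
ordered: ✗, r, h never used (weakening)
linear: ✗, r, h never used (weakening)
affine: ✓, no duplicate uses among p, r, h, g
relevant: ✗, r, h never used (weakening)
unrestricted: ✓, well-typed at C → A; no restrictions here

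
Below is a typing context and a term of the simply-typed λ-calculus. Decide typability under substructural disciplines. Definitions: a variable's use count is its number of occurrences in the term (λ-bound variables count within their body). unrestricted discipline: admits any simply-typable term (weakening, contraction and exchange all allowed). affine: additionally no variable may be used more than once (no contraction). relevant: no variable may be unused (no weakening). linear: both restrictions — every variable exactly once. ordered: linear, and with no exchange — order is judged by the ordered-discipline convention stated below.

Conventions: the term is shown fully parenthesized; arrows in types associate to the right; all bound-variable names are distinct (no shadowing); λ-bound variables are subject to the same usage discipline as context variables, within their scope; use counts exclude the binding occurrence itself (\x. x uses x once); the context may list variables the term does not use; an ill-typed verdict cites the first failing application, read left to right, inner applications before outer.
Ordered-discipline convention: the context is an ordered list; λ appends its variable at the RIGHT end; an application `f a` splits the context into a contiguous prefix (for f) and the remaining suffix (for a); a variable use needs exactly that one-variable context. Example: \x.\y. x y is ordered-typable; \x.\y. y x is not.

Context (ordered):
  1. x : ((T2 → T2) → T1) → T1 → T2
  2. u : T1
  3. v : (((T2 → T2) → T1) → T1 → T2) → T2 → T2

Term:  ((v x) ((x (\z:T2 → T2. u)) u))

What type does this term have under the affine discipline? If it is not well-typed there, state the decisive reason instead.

not well-typed under affine — repeated use of x ×2, u ×2
usage: x ×2, u ×2, v ×1, z (λ-bound) ×0
uses in reading order: v, x, x, u, u
typing: well-typed at T2
summary: ordered ✗, linear ✗, affine ✗, relevant ✗, unrestricted ✓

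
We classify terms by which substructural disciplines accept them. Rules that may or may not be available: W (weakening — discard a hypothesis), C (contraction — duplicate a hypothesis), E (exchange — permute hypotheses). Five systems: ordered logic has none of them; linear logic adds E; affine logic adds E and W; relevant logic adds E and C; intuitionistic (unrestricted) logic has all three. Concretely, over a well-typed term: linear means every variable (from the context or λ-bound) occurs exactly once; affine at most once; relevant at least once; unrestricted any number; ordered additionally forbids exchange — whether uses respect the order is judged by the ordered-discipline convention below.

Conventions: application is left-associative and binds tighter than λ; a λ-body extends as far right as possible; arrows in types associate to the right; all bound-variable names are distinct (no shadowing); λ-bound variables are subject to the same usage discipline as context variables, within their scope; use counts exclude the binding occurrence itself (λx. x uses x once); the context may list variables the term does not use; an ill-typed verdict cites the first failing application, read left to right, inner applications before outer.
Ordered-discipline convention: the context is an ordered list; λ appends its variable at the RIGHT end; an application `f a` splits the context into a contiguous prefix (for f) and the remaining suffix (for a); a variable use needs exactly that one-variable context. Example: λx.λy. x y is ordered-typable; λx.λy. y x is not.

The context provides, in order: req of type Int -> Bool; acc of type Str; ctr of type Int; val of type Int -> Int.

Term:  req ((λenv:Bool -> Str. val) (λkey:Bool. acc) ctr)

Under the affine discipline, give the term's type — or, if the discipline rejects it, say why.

term : Bool
counts: req: 1; acc: 1; ctr: 1; val: 1; env [bound]: 0; key [bound]: 0
order of uses: req, val, acc, ctr
typing: well-typed — term : Bool
per-discipline verdicts: ordered ✗ | linear ✗ | affine ✓ | relevant ✗ | unrestricted ✓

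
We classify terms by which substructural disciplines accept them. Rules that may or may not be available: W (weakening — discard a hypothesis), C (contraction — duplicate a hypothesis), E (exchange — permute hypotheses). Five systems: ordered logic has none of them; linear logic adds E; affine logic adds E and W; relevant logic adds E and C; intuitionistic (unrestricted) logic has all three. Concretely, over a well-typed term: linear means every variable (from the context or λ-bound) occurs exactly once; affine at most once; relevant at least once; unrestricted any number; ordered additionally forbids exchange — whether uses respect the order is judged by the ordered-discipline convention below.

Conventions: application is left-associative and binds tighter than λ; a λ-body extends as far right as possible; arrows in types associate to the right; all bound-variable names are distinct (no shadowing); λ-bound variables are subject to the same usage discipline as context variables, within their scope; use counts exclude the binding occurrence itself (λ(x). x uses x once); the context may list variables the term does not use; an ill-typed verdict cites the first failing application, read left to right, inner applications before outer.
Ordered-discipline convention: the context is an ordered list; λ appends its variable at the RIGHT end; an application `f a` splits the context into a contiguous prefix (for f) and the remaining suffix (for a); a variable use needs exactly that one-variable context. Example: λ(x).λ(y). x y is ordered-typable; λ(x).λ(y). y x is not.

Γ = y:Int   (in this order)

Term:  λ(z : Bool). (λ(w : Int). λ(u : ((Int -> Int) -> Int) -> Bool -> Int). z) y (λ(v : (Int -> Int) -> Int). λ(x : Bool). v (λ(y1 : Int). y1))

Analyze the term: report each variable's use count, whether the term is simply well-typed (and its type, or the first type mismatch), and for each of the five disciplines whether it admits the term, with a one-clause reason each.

usage: y: 1×; z (bound): 1×; w (bound): 0×; u (bound): 0×; v (bound): 1×; x (bound): 0×; y1 (bound): 1×
uses in reading order: z, y, v, y1
typing: well-typed at Bool -> Bool
ordered: ✗ — w, u, x never used (weakening)
linear: ✗ — w, u, x never used (weakening)
affine: ✓ — at most one use each (y, z, w, u, v, x, y1)
relevant: ✗ — w, u, x never used (weakening)
unrestricted: ✓ — simply typable at Bool -> Bool; W, C, E all held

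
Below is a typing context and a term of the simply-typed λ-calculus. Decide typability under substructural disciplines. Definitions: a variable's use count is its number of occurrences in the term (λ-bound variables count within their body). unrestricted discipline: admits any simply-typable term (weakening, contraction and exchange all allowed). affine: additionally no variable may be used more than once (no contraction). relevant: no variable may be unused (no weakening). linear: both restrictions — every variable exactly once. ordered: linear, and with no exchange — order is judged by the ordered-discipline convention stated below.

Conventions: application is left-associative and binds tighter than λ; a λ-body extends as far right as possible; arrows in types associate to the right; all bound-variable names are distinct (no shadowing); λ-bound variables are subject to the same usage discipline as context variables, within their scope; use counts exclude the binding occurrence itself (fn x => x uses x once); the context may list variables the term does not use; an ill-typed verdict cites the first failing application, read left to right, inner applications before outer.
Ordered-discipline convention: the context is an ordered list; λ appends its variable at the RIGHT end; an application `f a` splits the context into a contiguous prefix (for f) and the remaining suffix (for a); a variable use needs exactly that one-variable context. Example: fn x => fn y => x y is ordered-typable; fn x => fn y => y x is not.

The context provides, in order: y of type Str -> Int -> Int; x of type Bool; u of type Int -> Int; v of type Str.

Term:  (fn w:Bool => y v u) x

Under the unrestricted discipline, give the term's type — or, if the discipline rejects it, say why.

not well-typed under unrestricted — a type mismatch blocks all five
counts: y: 1×, x: 1×, u: 1×, v: 1×, w (bound): 0×
uses in reading order: y, v, u, x
typing: ill-typed: a function awaiting Int gets Int -> Int
all disciplines: ordered ✗, linear ✗, affine ✗, relevant ✗, unrestricted ✗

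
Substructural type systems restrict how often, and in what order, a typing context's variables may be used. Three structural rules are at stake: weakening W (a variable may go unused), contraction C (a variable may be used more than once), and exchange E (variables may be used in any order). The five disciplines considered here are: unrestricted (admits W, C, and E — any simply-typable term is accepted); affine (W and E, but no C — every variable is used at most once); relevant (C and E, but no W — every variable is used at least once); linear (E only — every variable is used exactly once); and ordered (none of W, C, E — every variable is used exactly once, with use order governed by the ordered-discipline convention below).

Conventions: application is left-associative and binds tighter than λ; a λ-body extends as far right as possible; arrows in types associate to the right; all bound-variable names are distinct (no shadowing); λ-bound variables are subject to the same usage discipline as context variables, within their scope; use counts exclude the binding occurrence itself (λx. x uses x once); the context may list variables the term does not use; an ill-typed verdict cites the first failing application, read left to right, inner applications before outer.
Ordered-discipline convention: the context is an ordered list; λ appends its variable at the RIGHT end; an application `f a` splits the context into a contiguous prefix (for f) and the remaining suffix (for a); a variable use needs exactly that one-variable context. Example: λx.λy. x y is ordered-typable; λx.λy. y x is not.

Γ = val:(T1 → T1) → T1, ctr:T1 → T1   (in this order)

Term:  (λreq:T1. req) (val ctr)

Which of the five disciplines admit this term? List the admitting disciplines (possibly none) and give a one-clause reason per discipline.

accepted by: ordered, linear, affine, relevant, unrestricted
variable uses: val=1, ctr=1, req [bound]=1
use order (left to right): req, val, ctr
typing: well-typed — term : T1
ordered: ✓ — val, ctr, req: once each, no exchange needed
linear: ✓ — each of val, ctr, req used exactly once
affine: ✓ — val, ctr, req: no repeats, contraction unneeded
relevant: ✓ — every one of val, ctr, req appears
unrestricted: ✓ — typability at T1 is all that's needed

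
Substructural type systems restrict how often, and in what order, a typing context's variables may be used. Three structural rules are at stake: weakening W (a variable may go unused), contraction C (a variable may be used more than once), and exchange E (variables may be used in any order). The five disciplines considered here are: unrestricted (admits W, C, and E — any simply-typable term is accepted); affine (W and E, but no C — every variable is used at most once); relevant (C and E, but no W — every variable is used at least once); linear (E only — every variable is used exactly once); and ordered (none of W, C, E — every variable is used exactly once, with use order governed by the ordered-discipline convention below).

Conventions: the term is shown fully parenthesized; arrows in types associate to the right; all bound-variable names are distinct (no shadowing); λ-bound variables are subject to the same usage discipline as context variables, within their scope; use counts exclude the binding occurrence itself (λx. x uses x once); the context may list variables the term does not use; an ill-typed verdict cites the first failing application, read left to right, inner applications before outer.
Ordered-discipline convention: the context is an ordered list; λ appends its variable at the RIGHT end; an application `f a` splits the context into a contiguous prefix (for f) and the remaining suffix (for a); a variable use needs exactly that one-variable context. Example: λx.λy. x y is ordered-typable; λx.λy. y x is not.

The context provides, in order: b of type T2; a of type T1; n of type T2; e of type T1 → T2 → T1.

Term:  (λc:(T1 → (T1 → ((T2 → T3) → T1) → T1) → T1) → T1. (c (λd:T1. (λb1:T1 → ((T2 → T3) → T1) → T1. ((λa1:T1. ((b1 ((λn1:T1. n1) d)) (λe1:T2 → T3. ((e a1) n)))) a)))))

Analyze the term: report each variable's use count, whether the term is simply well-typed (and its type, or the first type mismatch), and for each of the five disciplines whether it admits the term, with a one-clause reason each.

variable uses: b ×0, a ×1, n ×1, e ×1, c [bound] ×1, d [bound] ×1, b1 [bound] ×1, a1 [bound] ×1, n1 [bound] ×1, e1 [bound] ×0
order of uses: c, b1, n1, d, e, a1, n, a
typing: ✓ — ((T1 → (T1 → ((T2 → T3) → T1) → T1) → T1) → T1) → T1
ordered: ✗ — needs weakening: b, e1 unused
linear: ✗ — needs weakening: b, e1 unused
affine: ✓ — none of b, a, n, e, c, d, b1, a1, n1, e1 used more than once
relevant: ✗ — needs weakening: b, e1 unused
unrestricted: ✓ — type-checks (((T1 → (T1 → ((T2 → T3) → T1) → T1) → T1) → T1) → T1) and nothing is barred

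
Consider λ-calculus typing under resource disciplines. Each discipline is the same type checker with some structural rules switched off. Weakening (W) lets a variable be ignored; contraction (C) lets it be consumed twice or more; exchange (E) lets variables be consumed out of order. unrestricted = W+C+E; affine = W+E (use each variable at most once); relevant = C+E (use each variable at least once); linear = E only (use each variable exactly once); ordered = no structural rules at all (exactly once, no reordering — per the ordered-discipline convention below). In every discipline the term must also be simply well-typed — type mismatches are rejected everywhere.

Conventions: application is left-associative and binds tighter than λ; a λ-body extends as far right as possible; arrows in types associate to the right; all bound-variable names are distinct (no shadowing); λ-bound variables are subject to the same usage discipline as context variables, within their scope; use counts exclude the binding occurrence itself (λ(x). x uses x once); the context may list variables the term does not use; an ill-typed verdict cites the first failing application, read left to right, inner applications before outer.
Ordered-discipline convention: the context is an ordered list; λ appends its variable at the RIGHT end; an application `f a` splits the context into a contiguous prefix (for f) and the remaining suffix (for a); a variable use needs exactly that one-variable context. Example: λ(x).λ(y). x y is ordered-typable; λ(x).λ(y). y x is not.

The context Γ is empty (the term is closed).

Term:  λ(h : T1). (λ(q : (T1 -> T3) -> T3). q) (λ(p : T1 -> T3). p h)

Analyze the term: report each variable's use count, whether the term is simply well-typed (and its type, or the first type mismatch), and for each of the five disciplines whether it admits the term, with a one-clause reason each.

usage: h (bound): 1, q (bound): 1, p (bound): 1
use order (left to right): q, p, h
typing: well-typed at T1 -> (T1 -> T3) -> T3
ordered: ✗, needs exchange: uses follow q, p, h
linear: ✓, each of h, q, p used exactly once
affine: ✓, no duplicate uses among h, q, p
relevant: ✓, at least one use each (h, q, p)
unrestricted: ✓, well-typed at T1 -> (T1 -> T3) -> T3; no restrictions here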